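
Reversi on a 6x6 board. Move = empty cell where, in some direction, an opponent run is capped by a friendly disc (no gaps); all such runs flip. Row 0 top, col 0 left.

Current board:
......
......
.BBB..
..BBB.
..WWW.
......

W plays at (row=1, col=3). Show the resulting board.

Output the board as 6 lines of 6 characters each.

Answer: ......
...W..
.BBW..
..BWB.
..WWW.
......

Derivation:
Place W at (1,3); scan 8 dirs for brackets.
Dir NW: first cell '.' (not opp) -> no flip
Dir N: first cell '.' (not opp) -> no flip
Dir NE: first cell '.' (not opp) -> no flip
Dir W: first cell '.' (not opp) -> no flip
Dir E: first cell '.' (not opp) -> no flip
Dir SW: opp run (2,2), next='.' -> no flip
Dir S: opp run (2,3) (3,3) capped by W -> flip
Dir SE: first cell '.' (not opp) -> no flip
All flips: (2,3) (3,3)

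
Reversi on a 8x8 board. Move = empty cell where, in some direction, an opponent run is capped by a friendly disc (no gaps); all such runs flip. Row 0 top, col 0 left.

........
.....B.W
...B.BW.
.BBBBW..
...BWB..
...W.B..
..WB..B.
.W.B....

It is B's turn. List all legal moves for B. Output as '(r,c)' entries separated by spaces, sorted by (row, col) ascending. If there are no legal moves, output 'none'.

(0,6): no bracket -> illegal
(0,7): no bracket -> illegal
(1,6): no bracket -> illegal
(2,4): no bracket -> illegal
(2,7): flips 1 -> legal
(3,6): flips 1 -> legal
(3,7): flips 1 -> legal
(4,2): no bracket -> illegal
(4,6): no bracket -> illegal
(5,1): flips 1 -> legal
(5,2): no bracket -> illegal
(5,4): flips 1 -> legal
(6,0): no bracket -> illegal
(6,1): flips 1 -> legal
(6,4): no bracket -> illegal
(7,0): no bracket -> illegal
(7,2): no bracket -> illegal

Answer: (2,7) (3,6) (3,7) (5,1) (5,4) (6,1)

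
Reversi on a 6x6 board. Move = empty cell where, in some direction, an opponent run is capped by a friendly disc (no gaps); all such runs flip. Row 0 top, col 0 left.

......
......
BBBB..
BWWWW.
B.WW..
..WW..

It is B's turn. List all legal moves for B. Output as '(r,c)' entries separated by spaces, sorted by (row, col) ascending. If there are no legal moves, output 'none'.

(2,4): no bracket -> illegal
(2,5): no bracket -> illegal
(3,5): flips 4 -> legal
(4,1): flips 2 -> legal
(4,4): flips 1 -> legal
(4,5): flips 1 -> legal
(5,1): no bracket -> illegal
(5,4): flips 2 -> legal

Answer: (3,5) (4,1) (4,4) (4,5) (5,4)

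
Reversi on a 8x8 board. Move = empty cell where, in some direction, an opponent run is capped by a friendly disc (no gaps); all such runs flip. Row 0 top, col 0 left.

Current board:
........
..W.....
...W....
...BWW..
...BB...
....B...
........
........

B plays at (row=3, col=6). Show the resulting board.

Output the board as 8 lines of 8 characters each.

Place B at (3,6); scan 8 dirs for brackets.
Dir NW: first cell '.' (not opp) -> no flip
Dir N: first cell '.' (not opp) -> no flip
Dir NE: first cell '.' (not opp) -> no flip
Dir W: opp run (3,5) (3,4) capped by B -> flip
Dir E: first cell '.' (not opp) -> no flip
Dir SW: first cell '.' (not opp) -> no flip
Dir S: first cell '.' (not opp) -> no flip
Dir SE: first cell '.' (not opp) -> no flip
All flips: (3,4) (3,5)

Answer: ........
..W.....
...W....
...BBBB.
...BB...
....B...
........
........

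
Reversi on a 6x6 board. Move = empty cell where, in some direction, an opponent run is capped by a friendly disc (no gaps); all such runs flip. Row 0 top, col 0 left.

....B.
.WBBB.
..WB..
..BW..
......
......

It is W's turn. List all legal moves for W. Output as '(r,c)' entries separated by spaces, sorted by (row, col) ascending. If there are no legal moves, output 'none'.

Answer: (0,2) (0,3) (1,5) (2,4) (3,1) (4,2)

Derivation:
(0,1): no bracket -> illegal
(0,2): flips 1 -> legal
(0,3): flips 2 -> legal
(0,5): no bracket -> illegal
(1,5): flips 3 -> legal
(2,1): no bracket -> illegal
(2,4): flips 1 -> legal
(2,5): no bracket -> illegal
(3,1): flips 1 -> legal
(3,4): no bracket -> illegal
(4,1): no bracket -> illegal
(4,2): flips 1 -> legal
(4,3): no bracket -> illegal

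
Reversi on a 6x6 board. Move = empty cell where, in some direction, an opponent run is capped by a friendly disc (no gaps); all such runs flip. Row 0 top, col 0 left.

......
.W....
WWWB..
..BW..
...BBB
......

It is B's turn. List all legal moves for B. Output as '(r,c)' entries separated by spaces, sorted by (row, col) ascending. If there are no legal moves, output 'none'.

(0,0): flips 3 -> legal
(0,1): no bracket -> illegal
(0,2): no bracket -> illegal
(1,0): flips 1 -> legal
(1,2): flips 1 -> legal
(1,3): no bracket -> illegal
(2,4): no bracket -> illegal
(3,0): no bracket -> illegal
(3,1): no bracket -> illegal
(3,4): flips 1 -> legal
(4,2): no bracket -> illegal

Answer: (0,0) (1,0) (1,2) (3,4)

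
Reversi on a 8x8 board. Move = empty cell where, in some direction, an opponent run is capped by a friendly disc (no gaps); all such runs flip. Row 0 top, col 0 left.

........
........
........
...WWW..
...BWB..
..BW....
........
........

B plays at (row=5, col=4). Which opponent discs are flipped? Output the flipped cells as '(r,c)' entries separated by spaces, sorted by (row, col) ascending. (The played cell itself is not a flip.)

Dir NW: first cell 'B' (not opp) -> no flip
Dir N: opp run (4,4) (3,4), next='.' -> no flip
Dir NE: first cell 'B' (not opp) -> no flip
Dir W: opp run (5,3) capped by B -> flip
Dir E: first cell '.' (not opp) -> no flip
Dir SW: first cell '.' (not opp) -> no flip
Dir S: first cell '.' (not opp) -> no flip
Dir SE: first cell '.' (not opp) -> no flip

Answer: (5,3)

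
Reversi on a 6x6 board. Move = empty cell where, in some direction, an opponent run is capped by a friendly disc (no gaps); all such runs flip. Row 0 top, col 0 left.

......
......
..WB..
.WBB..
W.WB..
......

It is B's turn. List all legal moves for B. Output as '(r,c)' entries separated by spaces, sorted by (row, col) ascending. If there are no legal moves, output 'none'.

(1,1): flips 1 -> legal
(1,2): flips 1 -> legal
(1,3): no bracket -> illegal
(2,0): no bracket -> illegal
(2,1): flips 1 -> legal
(3,0): flips 1 -> legal
(4,1): flips 1 -> legal
(5,0): no bracket -> illegal
(5,1): flips 1 -> legal
(5,2): flips 1 -> legal
(5,3): no bracket -> illegal

Answer: (1,1) (1,2) (2,1) (3,0) (4,1) (5,1) (5,2)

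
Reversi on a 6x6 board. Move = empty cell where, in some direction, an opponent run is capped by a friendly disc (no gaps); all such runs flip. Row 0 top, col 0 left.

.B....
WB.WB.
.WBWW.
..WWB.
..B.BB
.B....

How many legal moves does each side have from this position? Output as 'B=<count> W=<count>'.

-- B to move --
(0,0): no bracket -> illegal
(0,2): no bracket -> illegal
(0,3): no bracket -> illegal
(0,4): flips 1 -> legal
(1,2): flips 2 -> legal
(1,5): flips 2 -> legal
(2,0): flips 1 -> legal
(2,5): flips 2 -> legal
(3,0): no bracket -> illegal
(3,1): flips 3 -> legal
(3,5): no bracket -> illegal
(4,1): flips 2 -> legal
(4,3): no bracket -> illegal
B mobility = 7
-- W to move --
(0,0): flips 2 -> legal
(0,2): no bracket -> illegal
(0,3): no bracket -> illegal
(0,4): flips 1 -> legal
(0,5): flips 1 -> legal
(1,2): flips 2 -> legal
(1,5): flips 1 -> legal
(2,0): no bracket -> illegal
(2,5): no bracket -> illegal
(3,1): flips 1 -> legal
(3,5): flips 1 -> legal
(4,0): no bracket -> illegal
(4,1): no bracket -> illegal
(4,3): no bracket -> illegal
(5,0): no bracket -> illegal
(5,2): flips 1 -> legal
(5,3): no bracket -> illegal
(5,4): flips 2 -> legal
(5,5): flips 1 -> legal
W mobility = 10

Answer: B=7 W=10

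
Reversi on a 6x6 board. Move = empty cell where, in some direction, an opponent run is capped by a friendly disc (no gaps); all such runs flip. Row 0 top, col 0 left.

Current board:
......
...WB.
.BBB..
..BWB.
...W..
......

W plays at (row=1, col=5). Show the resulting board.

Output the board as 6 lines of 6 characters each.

Place W at (1,5); scan 8 dirs for brackets.
Dir NW: first cell '.' (not opp) -> no flip
Dir N: first cell '.' (not opp) -> no flip
Dir NE: edge -> no flip
Dir W: opp run (1,4) capped by W -> flip
Dir E: edge -> no flip
Dir SW: first cell '.' (not opp) -> no flip
Dir S: first cell '.' (not opp) -> no flip
Dir SE: edge -> no flip
All flips: (1,4)

Answer: ......
...WWW
.BBB..
..BWB.
...W..
......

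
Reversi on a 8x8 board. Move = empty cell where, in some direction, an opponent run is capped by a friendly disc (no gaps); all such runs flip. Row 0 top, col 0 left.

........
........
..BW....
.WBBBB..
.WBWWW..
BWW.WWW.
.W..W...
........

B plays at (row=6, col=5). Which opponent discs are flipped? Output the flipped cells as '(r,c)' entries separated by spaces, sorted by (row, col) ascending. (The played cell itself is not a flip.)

Answer: (4,3) (4,5) (5,4) (5,5)

Derivation:
Dir NW: opp run (5,4) (4,3) capped by B -> flip
Dir N: opp run (5,5) (4,5) capped by B -> flip
Dir NE: opp run (5,6), next='.' -> no flip
Dir W: opp run (6,4), next='.' -> no flip
Dir E: first cell '.' (not opp) -> no flip
Dir SW: first cell '.' (not opp) -> no flip
Dir S: first cell '.' (not opp) -> no flip
Dir SE: first cell '.' (not opp) -> no flip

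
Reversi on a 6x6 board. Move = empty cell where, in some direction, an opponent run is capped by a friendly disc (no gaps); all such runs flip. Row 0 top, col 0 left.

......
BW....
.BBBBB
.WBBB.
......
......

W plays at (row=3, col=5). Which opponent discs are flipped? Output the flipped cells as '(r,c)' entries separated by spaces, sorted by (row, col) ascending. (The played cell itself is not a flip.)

Dir NW: opp run (2,4), next='.' -> no flip
Dir N: opp run (2,5), next='.' -> no flip
Dir NE: edge -> no flip
Dir W: opp run (3,4) (3,3) (3,2) capped by W -> flip
Dir E: edge -> no flip
Dir SW: first cell '.' (not opp) -> no flip
Dir S: first cell '.' (not opp) -> no flip
Dir SE: edge -> no flip

Answer: (3,2) (3,3) (3,4)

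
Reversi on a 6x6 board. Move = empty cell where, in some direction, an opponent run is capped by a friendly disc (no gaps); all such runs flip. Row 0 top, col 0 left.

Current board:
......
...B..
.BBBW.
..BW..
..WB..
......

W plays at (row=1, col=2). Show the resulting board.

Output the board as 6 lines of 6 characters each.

Place W at (1,2); scan 8 dirs for brackets.
Dir NW: first cell '.' (not opp) -> no flip
Dir N: first cell '.' (not opp) -> no flip
Dir NE: first cell '.' (not opp) -> no flip
Dir W: first cell '.' (not opp) -> no flip
Dir E: opp run (1,3), next='.' -> no flip
Dir SW: opp run (2,1), next='.' -> no flip
Dir S: opp run (2,2) (3,2) capped by W -> flip
Dir SE: opp run (2,3), next='.' -> no flip
All flips: (2,2) (3,2)

Answer: ......
..WB..
.BWBW.
..WW..
..WB..
......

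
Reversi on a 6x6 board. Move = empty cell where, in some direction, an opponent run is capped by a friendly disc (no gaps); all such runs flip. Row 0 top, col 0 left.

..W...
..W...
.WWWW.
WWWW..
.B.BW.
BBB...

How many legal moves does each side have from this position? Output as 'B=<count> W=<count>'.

-- B to move --
(0,1): no bracket -> illegal
(0,3): no bracket -> illegal
(1,0): flips 2 -> legal
(1,1): flips 2 -> legal
(1,3): flips 2 -> legal
(1,4): flips 2 -> legal
(1,5): no bracket -> illegal
(2,0): no bracket -> illegal
(2,5): no bracket -> illegal
(3,4): no bracket -> illegal
(3,5): no bracket -> illegal
(4,0): no bracket -> illegal
(4,2): no bracket -> illegal
(4,5): flips 1 -> legal
(5,3): no bracket -> illegal
(5,4): no bracket -> illegal
(5,5): no bracket -> illegal
B mobility = 5
-- W to move --
(3,4): no bracket -> illegal
(4,0): no bracket -> illegal
(4,2): flips 1 -> legal
(5,3): flips 1 -> legal
(5,4): flips 1 -> legal
W mobility = 3

Answer: B=5 W=3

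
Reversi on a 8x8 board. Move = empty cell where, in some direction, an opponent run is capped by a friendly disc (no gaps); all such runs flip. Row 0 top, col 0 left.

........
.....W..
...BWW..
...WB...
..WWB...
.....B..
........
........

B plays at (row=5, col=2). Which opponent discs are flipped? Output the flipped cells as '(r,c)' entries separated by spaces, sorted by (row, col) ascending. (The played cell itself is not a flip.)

Dir NW: first cell '.' (not opp) -> no flip
Dir N: opp run (4,2), next='.' -> no flip
Dir NE: opp run (4,3) capped by B -> flip
Dir W: first cell '.' (not opp) -> no flip
Dir E: first cell '.' (not opp) -> no flip
Dir SW: first cell '.' (not opp) -> no flip
Dir S: first cell '.' (not opp) -> no flip
Dir SE: first cell '.' (not opp) -> no flip

Answer: (4,3)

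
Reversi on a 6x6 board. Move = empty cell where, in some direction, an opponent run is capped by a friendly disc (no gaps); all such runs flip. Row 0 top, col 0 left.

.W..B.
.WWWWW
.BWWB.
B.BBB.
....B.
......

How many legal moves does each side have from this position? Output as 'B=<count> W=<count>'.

Answer: B=5 W=10

Derivation:
-- B to move --
(0,0): flips 2 -> legal
(0,2): flips 3 -> legal
(0,3): flips 3 -> legal
(0,5): flips 2 -> legal
(1,0): no bracket -> illegal
(2,0): no bracket -> illegal
(2,5): no bracket -> illegal
(3,1): flips 2 -> legal
B mobility = 5
-- W to move --
(0,3): no bracket -> illegal
(0,5): no bracket -> illegal
(1,0): no bracket -> illegal
(2,0): flips 1 -> legal
(2,5): flips 1 -> legal
(3,1): flips 1 -> legal
(3,5): flips 1 -> legal
(4,0): no bracket -> illegal
(4,1): flips 1 -> legal
(4,2): flips 3 -> legal
(4,3): flips 1 -> legal
(4,5): flips 1 -> legal
(5,3): no bracket -> illegal
(5,4): flips 3 -> legal
(5,5): flips 2 -> legal
W mobility = 10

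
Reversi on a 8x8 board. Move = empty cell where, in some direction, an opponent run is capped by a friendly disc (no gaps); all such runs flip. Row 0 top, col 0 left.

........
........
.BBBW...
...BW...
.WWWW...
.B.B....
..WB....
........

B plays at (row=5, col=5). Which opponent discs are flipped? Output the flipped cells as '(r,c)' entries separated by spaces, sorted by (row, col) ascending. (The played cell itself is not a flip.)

Dir NW: opp run (4,4) capped by B -> flip
Dir N: first cell '.' (not opp) -> no flip
Dir NE: first cell '.' (not opp) -> no flip
Dir W: first cell '.' (not opp) -> no flip
Dir E: first cell '.' (not opp) -> no flip
Dir SW: first cell '.' (not opp) -> no flip
Dir S: first cell '.' (not opp) -> no flip
Dir SE: first cell '.' (not opp) -> no flip

Answer: (4,4)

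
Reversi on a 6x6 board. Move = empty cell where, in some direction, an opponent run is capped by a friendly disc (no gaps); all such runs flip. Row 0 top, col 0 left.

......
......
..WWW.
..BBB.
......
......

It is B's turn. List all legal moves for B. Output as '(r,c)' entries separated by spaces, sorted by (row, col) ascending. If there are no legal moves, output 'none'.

Answer: (1,1) (1,2) (1,3) (1,4) (1,5)

Derivation:
(1,1): flips 1 -> legal
(1,2): flips 2 -> legal
(1,3): flips 1 -> legal
(1,4): flips 2 -> legal
(1,5): flips 1 -> legal
(2,1): no bracket -> illegal
(2,5): no bracket -> illegal
(3,1): no bracket -> illegal
(3,5): no bracket -> illegal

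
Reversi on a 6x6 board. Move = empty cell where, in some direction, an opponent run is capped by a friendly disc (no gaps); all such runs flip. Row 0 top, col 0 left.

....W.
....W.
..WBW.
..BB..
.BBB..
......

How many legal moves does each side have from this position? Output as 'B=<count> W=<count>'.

Answer: B=6 W=4

Derivation:
-- B to move --
(0,3): no bracket -> illegal
(0,5): flips 1 -> legal
(1,1): flips 1 -> legal
(1,2): flips 1 -> legal
(1,3): no bracket -> illegal
(1,5): flips 1 -> legal
(2,1): flips 1 -> legal
(2,5): flips 1 -> legal
(3,1): no bracket -> illegal
(3,4): no bracket -> illegal
(3,5): no bracket -> illegal
B mobility = 6
-- W to move --
(1,2): no bracket -> illegal
(1,3): no bracket -> illegal
(2,1): no bracket -> illegal
(3,0): no bracket -> illegal
(3,1): no bracket -> illegal
(3,4): no bracket -> illegal
(4,0): no bracket -> illegal
(4,4): flips 1 -> legal
(5,0): flips 3 -> legal
(5,1): flips 2 -> legal
(5,2): flips 2 -> legal
(5,3): no bracket -> illegal
(5,4): no bracket -> illegal
W mobility = 4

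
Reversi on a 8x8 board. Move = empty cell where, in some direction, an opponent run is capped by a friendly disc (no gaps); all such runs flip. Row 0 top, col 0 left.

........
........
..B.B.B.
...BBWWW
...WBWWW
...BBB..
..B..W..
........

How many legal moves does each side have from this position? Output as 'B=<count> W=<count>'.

Answer: B=9 W=10

Derivation:
-- B to move --
(2,5): flips 2 -> legal
(2,7): flips 2 -> legal
(3,2): flips 1 -> legal
(4,2): flips 1 -> legal
(5,2): flips 1 -> legal
(5,6): flips 3 -> legal
(5,7): flips 2 -> legal
(6,4): no bracket -> illegal
(6,6): no bracket -> illegal
(7,4): no bracket -> illegal
(7,5): flips 1 -> legal
(7,6): flips 1 -> legal
B mobility = 9
-- W to move --
(1,1): no bracket -> illegal
(1,2): no bracket -> illegal
(1,3): flips 1 -> legal
(1,4): no bracket -> illegal
(1,5): flips 1 -> legal
(1,6): flips 1 -> legal
(1,7): flips 1 -> legal
(2,1): no bracket -> illegal
(2,3): flips 2 -> legal
(2,5): flips 1 -> legal
(2,7): no bracket -> illegal
(3,1): no bracket -> illegal
(3,2): flips 2 -> legal
(4,2): no bracket -> illegal
(5,1): no bracket -> illegal
(5,2): no bracket -> illegal
(5,6): no bracket -> illegal
(6,1): no bracket -> illegal
(6,3): flips 2 -> legal
(6,4): flips 1 -> legal
(6,6): no bracket -> illegal
(7,1): flips 3 -> legal
(7,2): no bracket -> illegal
(7,3): no bracket -> illegal
W mobility = 10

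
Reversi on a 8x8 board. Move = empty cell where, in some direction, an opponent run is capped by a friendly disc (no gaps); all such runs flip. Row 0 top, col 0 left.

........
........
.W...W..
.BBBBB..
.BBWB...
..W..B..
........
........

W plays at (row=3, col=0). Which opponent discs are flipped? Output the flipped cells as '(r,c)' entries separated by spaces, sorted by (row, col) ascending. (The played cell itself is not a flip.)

Answer: (4,1)

Derivation:
Dir NW: edge -> no flip
Dir N: first cell '.' (not opp) -> no flip
Dir NE: first cell 'W' (not opp) -> no flip
Dir W: edge -> no flip
Dir E: opp run (3,1) (3,2) (3,3) (3,4) (3,5), next='.' -> no flip
Dir SW: edge -> no flip
Dir S: first cell '.' (not opp) -> no flip
Dir SE: opp run (4,1) capped by W -> flip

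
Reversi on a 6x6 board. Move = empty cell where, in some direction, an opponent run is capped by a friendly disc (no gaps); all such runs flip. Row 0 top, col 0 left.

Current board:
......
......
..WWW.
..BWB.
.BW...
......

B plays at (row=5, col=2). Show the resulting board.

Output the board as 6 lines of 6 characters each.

Place B at (5,2); scan 8 dirs for brackets.
Dir NW: first cell 'B' (not opp) -> no flip
Dir N: opp run (4,2) capped by B -> flip
Dir NE: first cell '.' (not opp) -> no flip
Dir W: first cell '.' (not opp) -> no flip
Dir E: first cell '.' (not opp) -> no flip
Dir SW: edge -> no flip
Dir S: edge -> no flip
Dir SE: edge -> no flip
All flips: (4,2)

Answer: ......
......
..WWW.
..BWB.
.BB...
..B...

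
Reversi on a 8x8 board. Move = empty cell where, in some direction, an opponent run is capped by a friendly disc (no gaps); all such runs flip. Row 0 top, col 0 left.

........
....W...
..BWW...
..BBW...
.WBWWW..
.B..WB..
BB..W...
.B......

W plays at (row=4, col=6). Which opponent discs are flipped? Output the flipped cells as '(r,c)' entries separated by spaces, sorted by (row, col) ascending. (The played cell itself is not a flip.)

Dir NW: first cell '.' (not opp) -> no flip
Dir N: first cell '.' (not opp) -> no flip
Dir NE: first cell '.' (not opp) -> no flip
Dir W: first cell 'W' (not opp) -> no flip
Dir E: first cell '.' (not opp) -> no flip
Dir SW: opp run (5,5) capped by W -> flip
Dir S: first cell '.' (not opp) -> no flip
Dir SE: first cell '.' (not opp) -> no flip

Answer: (5,5)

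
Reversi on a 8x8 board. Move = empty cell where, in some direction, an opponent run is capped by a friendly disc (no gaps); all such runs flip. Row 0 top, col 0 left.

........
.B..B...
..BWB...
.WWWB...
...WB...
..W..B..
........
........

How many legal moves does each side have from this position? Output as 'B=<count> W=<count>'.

Answer: B=6 W=10

Derivation:
-- B to move --
(1,2): flips 1 -> legal
(1,3): no bracket -> illegal
(2,0): no bracket -> illegal
(2,1): no bracket -> illegal
(3,0): flips 3 -> legal
(4,0): flips 1 -> legal
(4,1): flips 2 -> legal
(4,2): flips 3 -> legal
(5,1): no bracket -> illegal
(5,3): no bracket -> illegal
(5,4): no bracket -> illegal
(6,1): flips 2 -> legal
(6,2): no bracket -> illegal
(6,3): no bracket -> illegal
B mobility = 6
-- W to move --
(0,0): flips 2 -> legal
(0,1): no bracket -> illegal
(0,2): no bracket -> illegal
(0,3): no bracket -> illegal
(0,4): no bracket -> illegal
(0,5): flips 1 -> legal
(1,0): no bracket -> illegal
(1,2): flips 1 -> legal
(1,3): flips 1 -> legal
(1,5): flips 1 -> legal
(2,0): no bracket -> illegal
(2,1): flips 1 -> legal
(2,5): flips 2 -> legal
(3,5): flips 1 -> legal
(4,5): flips 2 -> legal
(4,6): no bracket -> illegal
(5,3): no bracket -> illegal
(5,4): no bracket -> illegal
(5,6): no bracket -> illegal
(6,4): no bracket -> illegal
(6,5): no bracket -> illegal
(6,6): flips 2 -> legal
W mobility = 10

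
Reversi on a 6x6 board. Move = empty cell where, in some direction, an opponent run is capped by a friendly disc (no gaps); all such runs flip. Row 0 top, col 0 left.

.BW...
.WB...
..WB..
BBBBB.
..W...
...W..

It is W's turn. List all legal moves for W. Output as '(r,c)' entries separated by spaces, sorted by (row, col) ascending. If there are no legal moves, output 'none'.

Answer: (0,0) (1,3) (2,0) (2,4) (4,0) (4,4)

Derivation:
(0,0): flips 1 -> legal
(0,3): no bracket -> illegal
(1,0): no bracket -> illegal
(1,3): flips 1 -> legal
(1,4): no bracket -> illegal
(2,0): flips 1 -> legal
(2,1): no bracket -> illegal
(2,4): flips 2 -> legal
(2,5): no bracket -> illegal
(3,5): no bracket -> illegal
(4,0): flips 1 -> legal
(4,1): no bracket -> illegal
(4,3): no bracket -> illegal
(4,4): flips 1 -> legal
(4,5): no bracket -> illegal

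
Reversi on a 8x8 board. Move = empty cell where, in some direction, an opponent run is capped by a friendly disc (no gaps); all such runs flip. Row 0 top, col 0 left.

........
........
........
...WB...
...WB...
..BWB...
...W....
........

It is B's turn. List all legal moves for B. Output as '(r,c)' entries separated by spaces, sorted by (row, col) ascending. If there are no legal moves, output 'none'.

Answer: (2,2) (3,2) (4,2) (6,2) (7,2) (7,4)

Derivation:
(2,2): flips 1 -> legal
(2,3): no bracket -> illegal
(2,4): no bracket -> illegal
(3,2): flips 2 -> legal
(4,2): flips 1 -> legal
(6,2): flips 1 -> legal
(6,4): no bracket -> illegal
(7,2): flips 1 -> legal
(7,3): no bracket -> illegal
(7,4): flips 1 -> legal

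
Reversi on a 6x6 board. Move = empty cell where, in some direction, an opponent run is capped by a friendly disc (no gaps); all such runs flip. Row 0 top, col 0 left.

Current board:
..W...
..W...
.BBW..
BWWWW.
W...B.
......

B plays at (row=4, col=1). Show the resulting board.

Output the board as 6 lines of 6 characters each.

Place B at (4,1); scan 8 dirs for brackets.
Dir NW: first cell 'B' (not opp) -> no flip
Dir N: opp run (3,1) capped by B -> flip
Dir NE: opp run (3,2) (2,3), next='.' -> no flip
Dir W: opp run (4,0), next=edge -> no flip
Dir E: first cell '.' (not opp) -> no flip
Dir SW: first cell '.' (not opp) -> no flip
Dir S: first cell '.' (not opp) -> no flip
Dir SE: first cell '.' (not opp) -> no flip
All flips: (3,1)

Answer: ..W...
..W...
.BBW..
BBWWW.
WB..B.
......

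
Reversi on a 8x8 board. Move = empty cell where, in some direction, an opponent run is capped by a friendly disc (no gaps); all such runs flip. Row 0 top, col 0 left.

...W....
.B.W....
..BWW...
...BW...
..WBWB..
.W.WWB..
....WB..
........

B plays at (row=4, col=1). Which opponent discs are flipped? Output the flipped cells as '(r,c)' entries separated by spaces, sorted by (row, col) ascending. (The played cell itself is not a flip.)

Dir NW: first cell '.' (not opp) -> no flip
Dir N: first cell '.' (not opp) -> no flip
Dir NE: first cell '.' (not opp) -> no flip
Dir W: first cell '.' (not opp) -> no flip
Dir E: opp run (4,2) capped by B -> flip
Dir SW: first cell '.' (not opp) -> no flip
Dir S: opp run (5,1), next='.' -> no flip
Dir SE: first cell '.' (not opp) -> no flip

Answer: (4,2)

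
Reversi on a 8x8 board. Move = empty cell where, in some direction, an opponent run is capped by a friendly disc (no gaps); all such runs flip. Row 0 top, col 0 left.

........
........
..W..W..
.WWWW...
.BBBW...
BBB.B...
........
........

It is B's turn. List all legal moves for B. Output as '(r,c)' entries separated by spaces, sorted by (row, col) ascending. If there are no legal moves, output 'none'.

Answer: (1,2) (1,6) (2,0) (2,1) (2,3) (2,4) (4,5)

Derivation:
(1,1): no bracket -> illegal
(1,2): flips 2 -> legal
(1,3): no bracket -> illegal
(1,4): no bracket -> illegal
(1,5): no bracket -> illegal
(1,6): flips 2 -> legal
(2,0): flips 1 -> legal
(2,1): flips 2 -> legal
(2,3): flips 2 -> legal
(2,4): flips 3 -> legal
(2,6): no bracket -> illegal
(3,0): no bracket -> illegal
(3,5): no bracket -> illegal
(3,6): no bracket -> illegal
(4,0): no bracket -> illegal
(4,5): flips 1 -> legal
(5,3): no bracket -> illegal
(5,5): no bracket -> illegal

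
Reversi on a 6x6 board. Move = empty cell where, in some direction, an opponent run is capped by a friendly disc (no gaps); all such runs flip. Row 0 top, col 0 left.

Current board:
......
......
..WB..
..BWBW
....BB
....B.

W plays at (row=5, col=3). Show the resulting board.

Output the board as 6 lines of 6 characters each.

Answer: ......
......
..WB..
..BWBW
....WB
...WB.

Derivation:
Place W at (5,3); scan 8 dirs for brackets.
Dir NW: first cell '.' (not opp) -> no flip
Dir N: first cell '.' (not opp) -> no flip
Dir NE: opp run (4,4) capped by W -> flip
Dir W: first cell '.' (not opp) -> no flip
Dir E: opp run (5,4), next='.' -> no flip
Dir SW: edge -> no flip
Dir S: edge -> no flip
Dir SE: edge -> no flip
All flips: (4,4)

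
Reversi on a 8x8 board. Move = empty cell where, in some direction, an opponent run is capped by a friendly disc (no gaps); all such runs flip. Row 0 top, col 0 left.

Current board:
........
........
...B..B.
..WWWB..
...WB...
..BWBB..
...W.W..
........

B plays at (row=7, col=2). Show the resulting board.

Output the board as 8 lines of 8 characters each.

Answer: ........
........
...B..B.
..WWWB..
...WB...
..BWBB..
...B.W..
..B.....

Derivation:
Place B at (7,2); scan 8 dirs for brackets.
Dir NW: first cell '.' (not opp) -> no flip
Dir N: first cell '.' (not opp) -> no flip
Dir NE: opp run (6,3) capped by B -> flip
Dir W: first cell '.' (not opp) -> no flip
Dir E: first cell '.' (not opp) -> no flip
Dir SW: edge -> no flip
Dir S: edge -> no flip
Dir SE: edge -> no flip
All flips: (6,3)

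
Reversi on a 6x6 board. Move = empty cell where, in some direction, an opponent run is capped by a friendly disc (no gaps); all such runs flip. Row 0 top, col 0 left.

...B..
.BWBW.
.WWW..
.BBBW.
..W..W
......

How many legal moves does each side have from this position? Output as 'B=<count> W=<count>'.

-- B to move --
(0,1): no bracket -> illegal
(0,2): flips 2 -> legal
(0,4): no bracket -> illegal
(0,5): flips 2 -> legal
(1,0): flips 1 -> legal
(1,5): flips 1 -> legal
(2,0): no bracket -> illegal
(2,4): no bracket -> illegal
(2,5): flips 1 -> legal
(3,0): flips 2 -> legal
(3,5): flips 1 -> legal
(4,1): no bracket -> illegal
(4,3): no bracket -> illegal
(4,4): no bracket -> illegal
(5,1): flips 1 -> legal
(5,2): flips 1 -> legal
(5,3): flips 1 -> legal
(5,4): no bracket -> illegal
(5,5): no bracket -> illegal
B mobility = 10
-- W to move --
(0,0): flips 1 -> legal
(0,1): flips 1 -> legal
(0,2): no bracket -> illegal
(0,4): flips 1 -> legal
(1,0): flips 1 -> legal
(2,0): flips 1 -> legal
(2,4): flips 1 -> legal
(3,0): flips 3 -> legal
(4,0): flips 1 -> legal
(4,1): flips 2 -> legal
(4,3): flips 2 -> legal
(4,4): flips 1 -> legal
W mobility = 11

Answer: B=10 W=11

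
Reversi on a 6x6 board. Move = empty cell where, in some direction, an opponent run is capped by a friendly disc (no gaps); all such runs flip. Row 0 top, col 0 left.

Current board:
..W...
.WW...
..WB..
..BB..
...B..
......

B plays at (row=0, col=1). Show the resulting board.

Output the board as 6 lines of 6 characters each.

Place B at (0,1); scan 8 dirs for brackets.
Dir NW: edge -> no flip
Dir N: edge -> no flip
Dir NE: edge -> no flip
Dir W: first cell '.' (not opp) -> no flip
Dir E: opp run (0,2), next='.' -> no flip
Dir SW: first cell '.' (not opp) -> no flip
Dir S: opp run (1,1), next='.' -> no flip
Dir SE: opp run (1,2) capped by B -> flip
All flips: (1,2)

Answer: .BW...
.WB...
..WB..
..BB..
...B..
......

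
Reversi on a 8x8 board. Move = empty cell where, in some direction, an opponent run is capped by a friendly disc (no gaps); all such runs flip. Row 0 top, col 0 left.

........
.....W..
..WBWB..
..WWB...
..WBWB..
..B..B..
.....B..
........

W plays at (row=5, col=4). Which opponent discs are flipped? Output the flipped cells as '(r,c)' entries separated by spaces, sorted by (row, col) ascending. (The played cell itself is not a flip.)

Answer: (4,3)

Derivation:
Dir NW: opp run (4,3) capped by W -> flip
Dir N: first cell 'W' (not opp) -> no flip
Dir NE: opp run (4,5), next='.' -> no flip
Dir W: first cell '.' (not opp) -> no flip
Dir E: opp run (5,5), next='.' -> no flip
Dir SW: first cell '.' (not opp) -> no flip
Dir S: first cell '.' (not opp) -> no flip
Dir SE: opp run (6,5), next='.' -> no flip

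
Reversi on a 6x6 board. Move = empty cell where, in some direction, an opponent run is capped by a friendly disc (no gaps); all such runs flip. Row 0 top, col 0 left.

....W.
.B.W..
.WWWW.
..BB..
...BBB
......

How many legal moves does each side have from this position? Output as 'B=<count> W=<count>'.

-- B to move --
(0,2): no bracket -> illegal
(0,3): flips 2 -> legal
(0,5): no bracket -> illegal
(1,0): flips 1 -> legal
(1,2): flips 1 -> legal
(1,4): flips 1 -> legal
(1,5): flips 1 -> legal
(2,0): no bracket -> illegal
(2,5): no bracket -> illegal
(3,0): no bracket -> illegal
(3,1): flips 1 -> legal
(3,4): no bracket -> illegal
(3,5): no bracket -> illegal
B mobility = 6
-- W to move --
(0,0): flips 1 -> legal
(0,1): flips 1 -> legal
(0,2): no bracket -> illegal
(1,0): no bracket -> illegal
(1,2): no bracket -> illegal
(2,0): no bracket -> illegal
(3,1): no bracket -> illegal
(3,4): no bracket -> illegal
(3,5): no bracket -> illegal
(4,1): flips 1 -> legal
(4,2): flips 2 -> legal
(5,2): no bracket -> illegal
(5,3): flips 2 -> legal
(5,4): flips 2 -> legal
(5,5): flips 2 -> legal
W mobility = 7

Answer: B=6 W=7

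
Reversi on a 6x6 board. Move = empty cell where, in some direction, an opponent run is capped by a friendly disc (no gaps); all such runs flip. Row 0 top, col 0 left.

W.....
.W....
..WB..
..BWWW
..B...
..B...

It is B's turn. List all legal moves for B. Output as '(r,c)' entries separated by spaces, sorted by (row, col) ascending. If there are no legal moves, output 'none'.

(0,1): no bracket -> illegal
(0,2): no bracket -> illegal
(1,0): no bracket -> illegal
(1,2): flips 1 -> legal
(1,3): no bracket -> illegal
(2,0): no bracket -> illegal
(2,1): flips 1 -> legal
(2,4): flips 1 -> legal
(2,5): no bracket -> illegal
(3,1): no bracket -> illegal
(4,3): flips 1 -> legal
(4,4): no bracket -> illegal
(4,5): flips 1 -> legal

Answer: (1,2) (2,1) (2,4) (4,3) (4,5)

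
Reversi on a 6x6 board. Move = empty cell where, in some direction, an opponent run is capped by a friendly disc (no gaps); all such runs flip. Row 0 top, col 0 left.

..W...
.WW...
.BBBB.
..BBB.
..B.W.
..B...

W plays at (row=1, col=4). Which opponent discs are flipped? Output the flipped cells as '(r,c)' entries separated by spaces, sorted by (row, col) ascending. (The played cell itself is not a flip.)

Dir NW: first cell '.' (not opp) -> no flip
Dir N: first cell '.' (not opp) -> no flip
Dir NE: first cell '.' (not opp) -> no flip
Dir W: first cell '.' (not opp) -> no flip
Dir E: first cell '.' (not opp) -> no flip
Dir SW: opp run (2,3) (3,2), next='.' -> no flip
Dir S: opp run (2,4) (3,4) capped by W -> flip
Dir SE: first cell '.' (not opp) -> no flip

Answer: (2,4) (3,4)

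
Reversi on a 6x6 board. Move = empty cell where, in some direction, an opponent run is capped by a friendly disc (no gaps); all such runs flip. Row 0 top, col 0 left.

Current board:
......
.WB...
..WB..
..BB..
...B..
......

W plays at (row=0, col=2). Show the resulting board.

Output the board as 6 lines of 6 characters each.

Answer: ..W...
.WW...
..WB..
..BB..
...B..
......

Derivation:
Place W at (0,2); scan 8 dirs for brackets.
Dir NW: edge -> no flip
Dir N: edge -> no flip
Dir NE: edge -> no flip
Dir W: first cell '.' (not opp) -> no flip
Dir E: first cell '.' (not opp) -> no flip
Dir SW: first cell 'W' (not opp) -> no flip
Dir S: opp run (1,2) capped by W -> flip
Dir SE: first cell '.' (not opp) -> no flip
All flips: (1,2)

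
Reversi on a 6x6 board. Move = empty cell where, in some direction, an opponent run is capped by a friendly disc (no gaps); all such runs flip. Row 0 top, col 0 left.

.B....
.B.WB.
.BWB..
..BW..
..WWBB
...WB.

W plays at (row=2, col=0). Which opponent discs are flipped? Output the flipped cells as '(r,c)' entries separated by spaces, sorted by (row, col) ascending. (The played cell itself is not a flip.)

Dir NW: edge -> no flip
Dir N: first cell '.' (not opp) -> no flip
Dir NE: opp run (1,1), next='.' -> no flip
Dir W: edge -> no flip
Dir E: opp run (2,1) capped by W -> flip
Dir SW: edge -> no flip
Dir S: first cell '.' (not opp) -> no flip
Dir SE: first cell '.' (not opp) -> no flip

Answer: (2,1)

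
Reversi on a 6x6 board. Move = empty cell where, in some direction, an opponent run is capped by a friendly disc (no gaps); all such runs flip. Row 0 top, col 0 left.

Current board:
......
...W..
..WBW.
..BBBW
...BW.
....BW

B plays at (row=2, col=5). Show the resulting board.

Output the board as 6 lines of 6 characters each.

Place B at (2,5); scan 8 dirs for brackets.
Dir NW: first cell '.' (not opp) -> no flip
Dir N: first cell '.' (not opp) -> no flip
Dir NE: edge -> no flip
Dir W: opp run (2,4) capped by B -> flip
Dir E: edge -> no flip
Dir SW: first cell 'B' (not opp) -> no flip
Dir S: opp run (3,5), next='.' -> no flip
Dir SE: edge -> no flip
All flips: (2,4)

Answer: ......
...W..
..WBBB
..BBBW
...BW.
....BW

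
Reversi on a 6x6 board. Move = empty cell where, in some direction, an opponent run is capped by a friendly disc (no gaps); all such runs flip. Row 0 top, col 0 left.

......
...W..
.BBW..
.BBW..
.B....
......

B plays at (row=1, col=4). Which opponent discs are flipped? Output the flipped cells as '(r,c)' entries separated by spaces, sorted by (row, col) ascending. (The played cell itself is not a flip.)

Answer: (2,3)

Derivation:
Dir NW: first cell '.' (not opp) -> no flip
Dir N: first cell '.' (not opp) -> no flip
Dir NE: first cell '.' (not opp) -> no flip
Dir W: opp run (1,3), next='.' -> no flip
Dir E: first cell '.' (not opp) -> no flip
Dir SW: opp run (2,3) capped by B -> flip
Dir S: first cell '.' (not opp) -> no flip
Dir SE: first cell '.' (not opp) -> no flip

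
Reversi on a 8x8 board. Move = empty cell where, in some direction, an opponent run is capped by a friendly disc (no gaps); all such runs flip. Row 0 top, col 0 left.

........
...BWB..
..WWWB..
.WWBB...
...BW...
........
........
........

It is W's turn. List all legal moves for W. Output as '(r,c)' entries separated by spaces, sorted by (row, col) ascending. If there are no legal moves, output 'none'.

(0,2): flips 1 -> legal
(0,3): flips 1 -> legal
(0,4): flips 1 -> legal
(0,5): no bracket -> illegal
(0,6): flips 1 -> legal
(1,2): flips 1 -> legal
(1,6): flips 1 -> legal
(2,6): flips 1 -> legal
(3,5): flips 2 -> legal
(3,6): flips 1 -> legal
(4,2): flips 2 -> legal
(4,5): flips 1 -> legal
(5,2): no bracket -> illegal
(5,3): flips 2 -> legal
(5,4): flips 1 -> legal

Answer: (0,2) (0,3) (0,4) (0,6) (1,2) (1,6) (2,6) (3,5) (3,6) (4,2) (4,5) (5,3) (5,4)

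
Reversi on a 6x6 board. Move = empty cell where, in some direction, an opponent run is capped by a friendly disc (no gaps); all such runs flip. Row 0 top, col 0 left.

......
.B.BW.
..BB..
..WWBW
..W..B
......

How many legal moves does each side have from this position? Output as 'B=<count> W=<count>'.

-- B to move --
(0,3): no bracket -> illegal
(0,4): no bracket -> illegal
(0,5): flips 1 -> legal
(1,5): flips 1 -> legal
(2,1): no bracket -> illegal
(2,4): no bracket -> illegal
(2,5): flips 1 -> legal
(3,1): flips 2 -> legal
(4,1): flips 1 -> legal
(4,3): flips 1 -> legal
(4,4): flips 1 -> legal
(5,1): no bracket -> illegal
(5,2): flips 2 -> legal
(5,3): no bracket -> illegal
B mobility = 8
-- W to move --
(0,0): flips 2 -> legal
(0,1): no bracket -> illegal
(0,2): no bracket -> illegal
(0,3): flips 2 -> legal
(0,4): no bracket -> illegal
(1,0): no bracket -> illegal
(1,2): flips 2 -> legal
(2,0): no bracket -> illegal
(2,1): no bracket -> illegal
(2,4): no bracket -> illegal
(2,5): no bracket -> illegal
(3,1): no bracket -> illegal
(4,3): no bracket -> illegal
(4,4): no bracket -> illegal
(5,4): no bracket -> illegal
(5,5): flips 1 -> legal
W mobility = 4

Answer: B=8 W=4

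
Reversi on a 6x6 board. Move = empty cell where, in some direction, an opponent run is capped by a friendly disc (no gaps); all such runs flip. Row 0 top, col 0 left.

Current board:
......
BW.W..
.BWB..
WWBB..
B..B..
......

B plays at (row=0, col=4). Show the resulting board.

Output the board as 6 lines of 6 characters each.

Answer: ....B.
BW.B..
.BBB..
WBBB..
B..B..
......

Derivation:
Place B at (0,4); scan 8 dirs for brackets.
Dir NW: edge -> no flip
Dir N: edge -> no flip
Dir NE: edge -> no flip
Dir W: first cell '.' (not opp) -> no flip
Dir E: first cell '.' (not opp) -> no flip
Dir SW: opp run (1,3) (2,2) (3,1) capped by B -> flip
Dir S: first cell '.' (not opp) -> no flip
Dir SE: first cell '.' (not opp) -> no flip
All flips: (1,3) (2,2) (3,1)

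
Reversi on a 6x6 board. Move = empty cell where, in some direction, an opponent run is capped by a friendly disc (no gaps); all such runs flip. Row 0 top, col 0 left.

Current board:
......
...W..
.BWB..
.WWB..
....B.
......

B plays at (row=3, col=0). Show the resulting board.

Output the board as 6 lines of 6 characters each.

Place B at (3,0); scan 8 dirs for brackets.
Dir NW: edge -> no flip
Dir N: first cell '.' (not opp) -> no flip
Dir NE: first cell 'B' (not opp) -> no flip
Dir W: edge -> no flip
Dir E: opp run (3,1) (3,2) capped by B -> flip
Dir SW: edge -> no flip
Dir S: first cell '.' (not opp) -> no flip
Dir SE: first cell '.' (not opp) -> no flip
All flips: (3,1) (3,2)

Answer: ......
...W..
.BWB..
BBBB..
....B.
......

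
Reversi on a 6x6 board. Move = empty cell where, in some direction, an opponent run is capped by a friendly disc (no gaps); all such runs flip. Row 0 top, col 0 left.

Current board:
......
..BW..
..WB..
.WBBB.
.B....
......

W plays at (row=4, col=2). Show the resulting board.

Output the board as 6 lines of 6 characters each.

Answer: ......
..BW..
..WB..
.WWBB.
.BW...
......

Derivation:
Place W at (4,2); scan 8 dirs for brackets.
Dir NW: first cell 'W' (not opp) -> no flip
Dir N: opp run (3,2) capped by W -> flip
Dir NE: opp run (3,3), next='.' -> no flip
Dir W: opp run (4,1), next='.' -> no flip
Dir E: first cell '.' (not opp) -> no flip
Dir SW: first cell '.' (not opp) -> no flip
Dir S: first cell '.' (not opp) -> no flip
Dir SE: first cell '.' (not opp) -> no flip
All flips: (3,2)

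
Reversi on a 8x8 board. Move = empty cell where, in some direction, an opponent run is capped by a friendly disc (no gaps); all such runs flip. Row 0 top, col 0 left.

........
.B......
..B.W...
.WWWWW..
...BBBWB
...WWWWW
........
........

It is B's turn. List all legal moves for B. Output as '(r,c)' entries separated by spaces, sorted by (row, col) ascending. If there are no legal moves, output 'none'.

(1,3): no bracket -> illegal
(1,4): flips 2 -> legal
(1,5): no bracket -> illegal
(2,0): no bracket -> illegal
(2,1): flips 1 -> legal
(2,3): flips 2 -> legal
(2,5): flips 2 -> legal
(2,6): flips 1 -> legal
(3,0): no bracket -> illegal
(3,6): no bracket -> illegal
(3,7): no bracket -> illegal
(4,0): flips 1 -> legal
(4,1): no bracket -> illegal
(4,2): flips 1 -> legal
(5,2): no bracket -> illegal
(6,2): flips 1 -> legal
(6,3): flips 2 -> legal
(6,4): flips 1 -> legal
(6,5): flips 3 -> legal
(6,6): flips 1 -> legal
(6,7): flips 2 -> legal

Answer: (1,4) (2,1) (2,3) (2,5) (2,6) (4,0) (4,2) (6,2) (6,3) (6,4) (6,5) (6,6) (6,7)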